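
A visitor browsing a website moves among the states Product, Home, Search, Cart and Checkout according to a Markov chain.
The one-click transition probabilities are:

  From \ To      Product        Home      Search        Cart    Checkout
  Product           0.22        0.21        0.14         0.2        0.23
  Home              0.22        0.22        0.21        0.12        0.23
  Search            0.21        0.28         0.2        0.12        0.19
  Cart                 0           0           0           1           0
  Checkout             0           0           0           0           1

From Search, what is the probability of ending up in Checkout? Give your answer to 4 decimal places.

Let h(s) be the probability of absorption at Checkout starting from transient state s. Then h(Checkout) = 1 and h(Cart) = 0. By first-step analysis:
h(Product) = 0.22·h(Product) + 0.21·h(Home) + 0.14·h(Search) + 0.2·0 + 0.23·1
h(Home) = 0.22·h(Product) + 0.22·h(Home) + 0.21·h(Search) + 0.12·0 + 0.23·1
h(Search) = 0.21·h(Product) + 0.28·h(Home) + 0.2·h(Search) + 0.12·0 + 0.19·1
Solving: h(Product) = 0.5695, h(Home) = 0.6179, h(Search) = 0.6033.
Starting from Search, the probability is 0.6033.

0.6033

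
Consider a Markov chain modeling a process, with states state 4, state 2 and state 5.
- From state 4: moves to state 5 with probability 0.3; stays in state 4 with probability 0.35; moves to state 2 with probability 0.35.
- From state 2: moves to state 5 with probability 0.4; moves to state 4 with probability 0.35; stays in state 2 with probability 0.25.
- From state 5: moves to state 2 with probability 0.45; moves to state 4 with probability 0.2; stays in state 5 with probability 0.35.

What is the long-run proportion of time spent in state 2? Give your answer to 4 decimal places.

Let the stationary distribution be π with π = πP and π_1 + π_2 + π_3 = 1.
π_1 = 0.35·π_1 + 0.35·π_2 + 0.2·π_3
π_2 = 0.35·π_1 + 0.25·π_2 + 0.45·π_3
Solving with the normalization constraint gives π = (0.2971, 0.3502, 0.3527).
So the stationary probability of state 2 is 0.3502.

0.3502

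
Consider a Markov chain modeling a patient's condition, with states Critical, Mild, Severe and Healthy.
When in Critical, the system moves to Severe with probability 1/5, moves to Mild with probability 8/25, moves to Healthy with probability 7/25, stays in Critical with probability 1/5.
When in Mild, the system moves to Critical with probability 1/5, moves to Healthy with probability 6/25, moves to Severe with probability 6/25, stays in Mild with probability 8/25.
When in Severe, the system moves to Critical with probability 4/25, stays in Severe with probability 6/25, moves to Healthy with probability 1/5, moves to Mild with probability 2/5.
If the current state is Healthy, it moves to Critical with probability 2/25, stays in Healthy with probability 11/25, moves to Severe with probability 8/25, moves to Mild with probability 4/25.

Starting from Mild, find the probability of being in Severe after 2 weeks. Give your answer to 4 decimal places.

0.2512

Propagate the distribution vector 2 weeks from Mild.
After 0 weeks: (0.0000, 1.0000, 0.0000, 0.0000)
After 1 week: (0.2000, 0.3200, 0.2400, 0.2400)
After 2 weeks: (0.1616, 0.3008, 0.2512, 0.2864)
P(in Severe after 2 weeks) = 0.2512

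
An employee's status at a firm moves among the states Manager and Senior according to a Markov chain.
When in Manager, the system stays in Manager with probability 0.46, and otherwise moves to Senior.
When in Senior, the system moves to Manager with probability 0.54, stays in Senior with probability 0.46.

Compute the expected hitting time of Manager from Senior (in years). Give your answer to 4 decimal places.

1.8519

Let t(s) be the expected number of years to first reach Manager from state s, with t(Manager) = 0. Conditioning on the first year:
t(Senior) = 1 + 0.46·t(Senior)
Solving: t(Senior) = 1.8519.
Expected years from Senior to Manager: 1.8519.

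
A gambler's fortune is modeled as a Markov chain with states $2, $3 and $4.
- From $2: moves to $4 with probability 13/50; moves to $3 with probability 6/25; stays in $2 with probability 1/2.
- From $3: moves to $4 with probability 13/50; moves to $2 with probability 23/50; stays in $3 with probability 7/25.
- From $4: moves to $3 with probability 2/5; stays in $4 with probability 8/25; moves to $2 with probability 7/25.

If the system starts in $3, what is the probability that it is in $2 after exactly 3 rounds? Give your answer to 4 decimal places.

0.4277

Propagate the distribution vector 3 rounds from $3.
After 0 rounds: (0.0000, 1.0000, 0.0000)
After 1 round: (0.4600, 0.2800, 0.2600)
After 2 rounds: (0.4316, 0.2928, 0.2756)
After 3 rounds: (0.4277, 0.2958, 0.2765)
P(in $2 after 3 rounds) = 0.4277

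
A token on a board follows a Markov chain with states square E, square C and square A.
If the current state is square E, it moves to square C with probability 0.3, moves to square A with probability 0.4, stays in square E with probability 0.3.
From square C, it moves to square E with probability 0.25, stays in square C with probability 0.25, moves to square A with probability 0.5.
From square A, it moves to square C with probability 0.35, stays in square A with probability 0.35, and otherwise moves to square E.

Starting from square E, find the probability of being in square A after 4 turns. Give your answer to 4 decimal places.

Propagate the distribution vector 4 turns from square E.
After 0 turns: (1.0000, 0.0000, 0.0000)
After 1 turn: (0.3000, 0.3000, 0.4000)
After 2 turns: (0.2850, 0.3050, 0.4100)
After 3 turns: (0.2848, 0.3053, 0.4100)
After 4 turns: (0.2847, 0.3052, 0.4100)
P(in square A after 4 turns) = 0.4100

0.4100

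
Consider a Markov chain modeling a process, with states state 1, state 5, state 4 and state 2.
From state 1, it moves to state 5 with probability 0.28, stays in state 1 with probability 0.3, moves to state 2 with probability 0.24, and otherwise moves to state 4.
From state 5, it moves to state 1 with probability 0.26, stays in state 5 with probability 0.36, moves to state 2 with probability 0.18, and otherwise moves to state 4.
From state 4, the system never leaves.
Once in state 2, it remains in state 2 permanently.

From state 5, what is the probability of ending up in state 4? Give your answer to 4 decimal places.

0.4979

Let h(s) be the probability of absorption at state 4 starting from transient state s. Then h(state 4) = 1 and h(state 2) = 0. By first-step analysis:
h(state 1) = 0.3·h(state 1) + 0.28·h(state 5) + 0.18·1 + 0.24·0
h(state 5) = 0.26·h(state 1) + 0.36·h(state 5) + 0.2·1 + 0.18·0
Solving: h(state 1) = 0.4563, h(state 5) = 0.4979.
Starting from state 5, the probability is 0.4979.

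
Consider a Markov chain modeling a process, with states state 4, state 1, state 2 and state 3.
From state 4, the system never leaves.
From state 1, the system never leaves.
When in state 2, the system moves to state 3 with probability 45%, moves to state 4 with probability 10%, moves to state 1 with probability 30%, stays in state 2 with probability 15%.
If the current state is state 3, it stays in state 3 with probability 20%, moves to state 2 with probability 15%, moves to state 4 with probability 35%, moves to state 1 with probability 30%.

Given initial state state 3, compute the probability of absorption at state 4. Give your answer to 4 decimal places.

Let h(s) be the probability of absorption at state 4 starting from transient state s. Then h(state 4) = 1 and h(state 1) = 0. By first-step analysis:
h(state 2) = 0.1·1 + 0.3·0 + 0.15·h(state 2) + 0.45·h(state 3)
h(state 3) = 0.35·1 + 0.3·0 + 0.15·h(state 2) + 0.2·h(state 3)
Solving: h(state 2) = 0.3878, h(state 3) = 0.5102.
Starting from state 3, the probability is 0.5102.

0.5102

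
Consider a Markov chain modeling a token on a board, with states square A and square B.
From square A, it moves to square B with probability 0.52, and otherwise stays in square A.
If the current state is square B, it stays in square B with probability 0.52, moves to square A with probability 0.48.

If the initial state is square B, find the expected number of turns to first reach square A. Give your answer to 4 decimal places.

Let t(s) be the expected number of turns to first reach square A from state s, with t(square A) = 0. Conditioning on the first turn:
t(square B) = 1 + 0.52·t(square B)
Solving: t(square B) = 2.0833.
Expected turns from square B to square A: 2.0833.

2.0833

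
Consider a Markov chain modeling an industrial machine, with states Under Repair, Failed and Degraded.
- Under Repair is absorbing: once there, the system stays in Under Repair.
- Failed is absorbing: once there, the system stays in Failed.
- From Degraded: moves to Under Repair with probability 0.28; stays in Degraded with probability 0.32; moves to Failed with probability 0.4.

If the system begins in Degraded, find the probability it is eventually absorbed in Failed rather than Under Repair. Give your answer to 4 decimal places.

Let h(s) be the probability of absorption at Failed starting from transient state s. Then h(Failed) = 1 and h(Under Repair) = 0. By first-step analysis:
h(Degraded) = 0.28·0 + 0.4·1 + 0.32·h(Degraded)
Solving: h(Degraded) = 0.5882.
Starting from Degraded, the probability is 0.5882.

0.5882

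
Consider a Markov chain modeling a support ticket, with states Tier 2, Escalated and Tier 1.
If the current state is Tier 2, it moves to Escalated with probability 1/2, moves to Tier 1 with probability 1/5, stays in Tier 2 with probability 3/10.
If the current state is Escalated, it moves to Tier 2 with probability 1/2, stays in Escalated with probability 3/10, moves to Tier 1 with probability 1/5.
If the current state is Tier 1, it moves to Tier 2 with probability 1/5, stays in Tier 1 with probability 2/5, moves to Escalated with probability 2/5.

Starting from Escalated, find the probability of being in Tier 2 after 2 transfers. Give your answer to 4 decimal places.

0.3400

Sum over the intermediate state after 1 transfer:
P = P(Escalated→Tier 2)·P(Tier 2→Tier 2) + P(Escalated→Escalated)·P(Escalated→Tier 2) + P(Escalated→Tier 1)·P(Tier 1→Tier 2)
  = 0.5×0.3 + 0.3×0.5 + 0.2×0.2
  = 0.1500 + 0.1500 + 0.0400 = 0.3400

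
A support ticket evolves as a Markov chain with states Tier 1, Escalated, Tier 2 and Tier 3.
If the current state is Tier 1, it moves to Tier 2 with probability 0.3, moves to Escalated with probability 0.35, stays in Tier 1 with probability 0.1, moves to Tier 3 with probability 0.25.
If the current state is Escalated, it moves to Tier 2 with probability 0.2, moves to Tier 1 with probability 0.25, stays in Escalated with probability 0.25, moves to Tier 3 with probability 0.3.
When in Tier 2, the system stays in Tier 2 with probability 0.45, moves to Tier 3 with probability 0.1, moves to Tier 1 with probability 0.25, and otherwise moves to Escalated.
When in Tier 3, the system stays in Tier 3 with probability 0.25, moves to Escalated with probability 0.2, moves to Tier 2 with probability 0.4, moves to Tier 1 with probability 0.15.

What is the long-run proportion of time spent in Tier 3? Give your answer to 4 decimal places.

0.2097

Let the stationary distribution be π with π = πP and π_1 + π_2 + π_3 + π_4 = 1.
π_1 = 0.1·π_1 + 0.25·π_2 + 0.25·π_3 + 0.15·π_4
π_2 = 0.35·π_1 + 0.25·π_2 + 0.2·π_3 + 0.2·π_4
π_3 = 0.3·π_1 + 0.2·π_2 + 0.45·π_3 + 0.4·π_4
Solving with the normalization constraint gives π = (0.1992, 0.2420, 0.3491, 0.2097).
So the stationary probability of Tier 3 is 0.2097.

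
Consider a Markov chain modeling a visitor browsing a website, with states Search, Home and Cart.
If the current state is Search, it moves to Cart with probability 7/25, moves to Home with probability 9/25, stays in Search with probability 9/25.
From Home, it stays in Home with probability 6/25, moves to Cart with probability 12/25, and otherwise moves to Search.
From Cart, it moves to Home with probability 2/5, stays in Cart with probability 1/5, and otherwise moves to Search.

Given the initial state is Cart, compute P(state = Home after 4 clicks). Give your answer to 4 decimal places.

Propagate the distribution vector 4 clicks from Cart.
After 0 clicks: (0.0000, 0.0000, 1.0000)
After 1 click: (0.4000, 0.4000, 0.2000)
After 2 clicks: (0.3360, 0.3200, 0.3440)
After 3 clicks: (0.3482, 0.3354, 0.3165)
After 4 clicks: (0.3458, 0.3324, 0.3218)
P(in Home after 4 clicks) = 0.3324

0.3324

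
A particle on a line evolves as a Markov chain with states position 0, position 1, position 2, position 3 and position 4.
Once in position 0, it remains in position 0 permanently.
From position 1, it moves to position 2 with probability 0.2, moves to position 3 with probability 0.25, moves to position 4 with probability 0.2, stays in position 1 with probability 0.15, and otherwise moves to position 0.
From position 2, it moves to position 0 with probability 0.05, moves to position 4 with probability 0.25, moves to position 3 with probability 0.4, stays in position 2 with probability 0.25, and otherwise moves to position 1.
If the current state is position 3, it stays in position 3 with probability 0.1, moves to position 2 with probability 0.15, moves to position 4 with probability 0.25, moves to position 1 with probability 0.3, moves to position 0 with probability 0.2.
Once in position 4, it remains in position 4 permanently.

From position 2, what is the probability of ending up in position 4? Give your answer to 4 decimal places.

Let h(s) be the probability of absorption at position 4 starting from transient state s. Then h(position 4) = 1 and h(position 0) = 0. By first-step analysis:
h(position 1) = 0.2·0 + 0.15·h(position 1) + 0.2·h(position 2) + 0.25·h(position 3) + 0.2·1
h(position 2) = 0.05·0 + 0.05·h(position 1) + 0.25·h(position 2) + 0.4·h(position 3) + 0.25·1
h(position 3) = 0.2·0 + 0.3·h(position 1) + 0.15·h(position 2) + 0.1·h(position 3) + 0.25·1
Solving: h(position 1) = 0.5659, h(position 2) = 0.6803, h(position 3) = 0.5798.
Starting from position 2, the probability is 0.6803.

0.6803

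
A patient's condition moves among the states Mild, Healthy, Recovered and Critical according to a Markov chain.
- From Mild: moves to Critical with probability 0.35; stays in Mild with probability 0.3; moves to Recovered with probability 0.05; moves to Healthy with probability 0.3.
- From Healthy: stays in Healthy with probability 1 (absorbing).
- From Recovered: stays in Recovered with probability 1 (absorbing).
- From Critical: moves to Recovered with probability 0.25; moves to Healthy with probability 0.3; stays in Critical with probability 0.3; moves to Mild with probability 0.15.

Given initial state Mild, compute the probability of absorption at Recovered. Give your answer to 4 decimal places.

Let h(s) be the probability of absorption at Recovered starting from transient state s. Then h(Recovered) = 1 and h(Healthy) = 0. By first-step analysis:
h(Mild) = 0.3·h(Mild) + 0.3·0 + 0.05·1 + 0.35·h(Critical)
h(Critical) = 0.15·h(Mild) + 0.3·0 + 0.25·1 + 0.3·h(Critical)
Solving: h(Mild) = 0.2800, h(Critical) = 0.4171.
Starting from Mild, the probability is 0.2800.

0.2800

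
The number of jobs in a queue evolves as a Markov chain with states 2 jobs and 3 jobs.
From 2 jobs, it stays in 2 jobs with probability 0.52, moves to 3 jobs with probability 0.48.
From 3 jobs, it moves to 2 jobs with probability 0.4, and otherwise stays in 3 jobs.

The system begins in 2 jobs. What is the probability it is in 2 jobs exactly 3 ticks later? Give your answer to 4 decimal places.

Propagate the distribution vector 3 ticks from 2 jobs.
After 0 ticks: (1.0000, 0.0000)
After 1 tick: (0.5200, 0.4800)
After 2 ticks: (0.4624, 0.5376)
After 3 ticks: (0.4555, 0.5445)
P(in 2 jobs after 3 ticks) = 0.4555

0.4555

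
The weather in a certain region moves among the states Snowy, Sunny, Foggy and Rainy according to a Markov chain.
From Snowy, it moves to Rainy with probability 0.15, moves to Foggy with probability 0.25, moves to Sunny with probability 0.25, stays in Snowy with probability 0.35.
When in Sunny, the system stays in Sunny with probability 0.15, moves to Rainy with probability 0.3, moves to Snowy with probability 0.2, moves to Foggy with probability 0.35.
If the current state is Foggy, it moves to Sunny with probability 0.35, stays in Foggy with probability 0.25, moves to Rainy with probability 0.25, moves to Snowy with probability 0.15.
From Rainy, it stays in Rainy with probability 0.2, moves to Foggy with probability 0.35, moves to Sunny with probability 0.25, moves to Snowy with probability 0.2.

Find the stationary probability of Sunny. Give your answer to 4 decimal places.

Let the stationary distribution be π with π = πP and π_1 + π_2 + π_3 + π_4 = 1.
π_1 = 0.35·π_1 + 0.2·π_2 + 0.15·π_3 + 0.2·π_4
π_2 = 0.25·π_1 + 0.15·π_2 + 0.35·π_3 + 0.25·π_4
π_3 = 0.25·π_1 + 0.35·π_2 + 0.25·π_3 + 0.35·π_4
Solving with the normalization constraint gives π = (0.2177, 0.2544, 0.2984, 0.2295).
So the stationary probability of Sunny is 0.2544.

0.2544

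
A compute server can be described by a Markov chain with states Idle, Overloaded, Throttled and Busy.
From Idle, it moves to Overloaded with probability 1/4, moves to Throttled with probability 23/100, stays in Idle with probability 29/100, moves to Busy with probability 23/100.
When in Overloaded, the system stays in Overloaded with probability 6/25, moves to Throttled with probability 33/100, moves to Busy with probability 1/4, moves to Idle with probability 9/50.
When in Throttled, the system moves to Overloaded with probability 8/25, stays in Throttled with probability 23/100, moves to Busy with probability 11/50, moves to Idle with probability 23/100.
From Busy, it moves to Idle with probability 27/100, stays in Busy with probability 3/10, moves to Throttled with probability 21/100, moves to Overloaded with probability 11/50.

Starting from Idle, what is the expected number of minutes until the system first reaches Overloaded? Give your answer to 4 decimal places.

3.8698

Let t(s) be the expected number of minutes to first reach Overloaded from state s, with t(Overloaded) = 0. Conditioning on the first minute:
t(Idle) = 1 + 0.29·t(Idle) + 0.23·t(Throttled) + 0.23·t(Busy)
t(Throttled) = 1 + 0.23·t(Idle) + 0.23·t(Throttled) + 0.22·t(Busy)
t(Busy) = 1 + 0.27·t(Idle) + 0.21·t(Throttled) + 0.3·t(Busy)
Solving: t(Idle) = 3.8698, t(Throttled) = 3.5976, t(Busy) = 4.0005.
Expected minutes from Idle to Overloaded: 3.8698.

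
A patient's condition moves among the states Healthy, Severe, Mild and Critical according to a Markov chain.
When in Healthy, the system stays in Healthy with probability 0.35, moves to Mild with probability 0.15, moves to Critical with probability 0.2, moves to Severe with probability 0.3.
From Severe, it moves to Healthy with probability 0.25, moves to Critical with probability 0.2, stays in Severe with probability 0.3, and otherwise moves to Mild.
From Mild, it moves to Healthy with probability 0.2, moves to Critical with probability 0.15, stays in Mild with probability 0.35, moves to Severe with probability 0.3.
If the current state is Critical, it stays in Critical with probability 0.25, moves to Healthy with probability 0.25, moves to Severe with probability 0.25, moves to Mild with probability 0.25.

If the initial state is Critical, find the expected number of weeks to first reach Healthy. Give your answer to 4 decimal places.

4.2353

Let t(s) be the expected number of weeks to first reach Healthy from state s, with t(Healthy) = 0. Conditioning on the first week:
t(Severe) = 1 + 0.3·t(Severe) + 0.25·t(Mild) + 0.2·t(Critical)
t(Mild) = 1 + 0.3·t(Severe) + 0.35·t(Mild) + 0.15·t(Critical)
t(Critical) = 1 + 0.25·t(Severe) + 0.25·t(Mild) + 0.25·t(Critical)
Solving: t(Severe) = 4.2353, t(Mild) = 4.4706, t(Critical) = 4.2353.
Expected weeks from Critical to Healthy: 4.2353.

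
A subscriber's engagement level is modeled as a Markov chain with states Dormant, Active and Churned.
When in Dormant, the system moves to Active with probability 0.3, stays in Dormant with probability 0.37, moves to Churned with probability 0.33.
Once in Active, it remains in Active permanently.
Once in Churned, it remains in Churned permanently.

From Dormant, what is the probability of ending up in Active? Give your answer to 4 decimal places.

Let h(s) be the probability of absorption at Active starting from transient state s. Then h(Active) = 1 and h(Churned) = 0. By first-step analysis:
h(Dormant) = 0.37·h(Dormant) + 0.3·1 + 0.33·0
Solving: h(Dormant) = 0.4762.
Starting from Dormant, the probability is 0.4762.

0.4762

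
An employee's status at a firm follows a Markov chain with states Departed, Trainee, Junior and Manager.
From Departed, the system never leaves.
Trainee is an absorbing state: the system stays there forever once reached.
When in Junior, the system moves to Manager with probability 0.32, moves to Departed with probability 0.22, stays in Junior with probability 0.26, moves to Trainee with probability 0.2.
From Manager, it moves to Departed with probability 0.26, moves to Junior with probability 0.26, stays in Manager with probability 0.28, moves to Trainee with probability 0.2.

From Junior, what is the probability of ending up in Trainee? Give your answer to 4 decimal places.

Let h(s) be the probability of absorption at Trainee starting from transient state s. Then h(Trainee) = 1 and h(Departed) = 0. By first-step analysis:
h(Junior) = 0.22·0 + 0.2·1 + 0.26·h(Junior) + 0.32·h(Manager)
h(Manager) = 0.26·0 + 0.2·1 + 0.26·h(Junior) + 0.28·h(Manager)
Solving: h(Junior) = 0.4626, h(Manager) = 0.4448.
Starting from Junior, the probability is 0.4626.

0.4626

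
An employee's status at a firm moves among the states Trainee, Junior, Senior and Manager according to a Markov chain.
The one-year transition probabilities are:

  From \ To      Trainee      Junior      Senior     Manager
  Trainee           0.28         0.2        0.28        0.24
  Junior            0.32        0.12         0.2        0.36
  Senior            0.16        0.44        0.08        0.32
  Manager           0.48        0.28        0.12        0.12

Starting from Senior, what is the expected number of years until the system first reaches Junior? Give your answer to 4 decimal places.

Let t(s) be the expected number of years to first reach Junior from state s, with t(Junior) = 0. Conditioning on the first year:
t(Trainee) = 1 + 0.28·t(Trainee) + 0.28·t(Senior) + 0.24·t(Manager)
t(Senior) = 1 + 0.16·t(Trainee) + 0.08·t(Senior) + 0.32·t(Manager)
t(Manager) = 1 + 0.48·t(Trainee) + 0.12·t(Senior) + 0.12·t(Manager)
Solving: t(Trainee) = 3.7456, t(Senior) = 2.9859, t(Manager) = 3.5866.
Expected years from Senior to Junior: 2.9859.

2.9859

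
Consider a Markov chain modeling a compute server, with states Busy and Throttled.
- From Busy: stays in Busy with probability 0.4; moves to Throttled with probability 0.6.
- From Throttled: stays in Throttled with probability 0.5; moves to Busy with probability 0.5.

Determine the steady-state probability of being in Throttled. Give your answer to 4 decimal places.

Let the stationary distribution be π with π = πP and π_1 + π_2 = 1.
π_1 = 0.4·π_1 + 0.5·π_2
Solving with the normalization constraint gives π = (0.4545, 0.5455).
So the stationary probability of Throttled is 0.5455.

0.5455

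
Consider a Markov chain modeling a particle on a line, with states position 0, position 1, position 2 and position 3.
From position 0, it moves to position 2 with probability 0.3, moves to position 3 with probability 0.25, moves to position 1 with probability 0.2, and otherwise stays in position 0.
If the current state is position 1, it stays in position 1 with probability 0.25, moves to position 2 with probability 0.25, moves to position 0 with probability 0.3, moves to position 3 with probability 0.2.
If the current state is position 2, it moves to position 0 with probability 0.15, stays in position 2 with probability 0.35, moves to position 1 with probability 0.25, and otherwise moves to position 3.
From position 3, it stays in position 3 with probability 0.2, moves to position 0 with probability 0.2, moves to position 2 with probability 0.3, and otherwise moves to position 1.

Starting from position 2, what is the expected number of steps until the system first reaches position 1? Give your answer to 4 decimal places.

3.9540

Let t(s) be the expected number of steps to first reach position 1 from state s, with t(position 1) = 0. Conditioning on the first step:
t(position 0) = 1 + 0.25·t(position 0) + 0.3·t(position 2) + 0.25·t(position 3)
t(position 2) = 1 + 0.15·t(position 0) + 0.35·t(position 2) + 0.25·t(position 3)
t(position 3) = 1 + 0.2·t(position 0) + 0.3·t(position 2) + 0.2·t(position 3)
Solving: t(position 0) = 4.1736, t(position 2) = 3.9540, t(position 3) = 3.7762.
Expected steps from position 2 to position 1: 3.9540.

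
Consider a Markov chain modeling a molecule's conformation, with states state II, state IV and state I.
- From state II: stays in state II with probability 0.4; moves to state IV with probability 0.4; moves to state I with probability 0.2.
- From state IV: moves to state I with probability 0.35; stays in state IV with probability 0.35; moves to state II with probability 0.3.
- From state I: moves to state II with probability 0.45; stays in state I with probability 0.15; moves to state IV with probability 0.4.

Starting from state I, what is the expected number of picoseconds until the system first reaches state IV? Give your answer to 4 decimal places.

2.5000

Let t(s) be the expected number of picoseconds to first reach state IV from state s, with t(state IV) = 0. Conditioning on the first picosecond:
t(state II) = 1 + 0.4·t(state II) + 0.2·t(state I)
t(state I) = 1 + 0.45·t(state II) + 0.15·t(state I)
Solving: t(state II) = 2.5000, t(state I) = 2.5000.
Expected picoseconds from state I to state IV: 2.5000.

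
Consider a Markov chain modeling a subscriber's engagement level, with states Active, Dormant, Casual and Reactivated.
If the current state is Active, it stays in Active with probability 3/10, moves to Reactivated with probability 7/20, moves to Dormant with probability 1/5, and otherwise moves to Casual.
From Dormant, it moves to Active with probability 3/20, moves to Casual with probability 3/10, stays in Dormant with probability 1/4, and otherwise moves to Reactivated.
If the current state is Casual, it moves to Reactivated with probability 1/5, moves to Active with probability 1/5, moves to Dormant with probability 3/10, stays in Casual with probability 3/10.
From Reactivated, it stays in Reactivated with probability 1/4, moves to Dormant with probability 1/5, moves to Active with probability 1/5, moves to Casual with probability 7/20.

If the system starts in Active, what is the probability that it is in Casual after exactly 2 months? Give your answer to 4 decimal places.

0.2725

Propagate the distribution vector 2 months from Active.
After 0 months: (1.0000, 0.0000, 0.0000, 0.0000)
After 1 month: (0.3000, 0.2000, 0.1500, 0.3500)
After 2 months: (0.2200, 0.2250, 0.2725, 0.2825)
P(in Casual after 2 months) = 0.2725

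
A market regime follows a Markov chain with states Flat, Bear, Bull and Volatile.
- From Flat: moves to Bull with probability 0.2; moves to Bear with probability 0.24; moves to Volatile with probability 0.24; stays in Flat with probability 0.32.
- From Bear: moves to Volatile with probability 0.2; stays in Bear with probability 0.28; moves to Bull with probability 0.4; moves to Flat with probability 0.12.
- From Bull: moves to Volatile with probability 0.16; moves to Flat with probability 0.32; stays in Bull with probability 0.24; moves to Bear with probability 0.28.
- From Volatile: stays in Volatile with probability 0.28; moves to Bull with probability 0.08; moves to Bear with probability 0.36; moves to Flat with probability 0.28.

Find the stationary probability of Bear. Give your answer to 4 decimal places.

0.2873

Let the stationary distribution be π with π = πP and π_1 + π_2 + π_3 + π_4 = 1.
π_1 = 0.32·π_1 + 0.12·π_2 + 0.32·π_3 + 0.28·π_4
π_2 = 0.24·π_1 + 0.28·π_2 + 0.28·π_3 + 0.36·π_4
π_3 = 0.2·π_1 + 0.4·π_2 + 0.24·π_3 + 0.08·π_4
Solving with the normalization constraint gives π = (0.2538, 0.2873, 0.2409, 0.2180).
So the stationary probability of Bear is 0.2873.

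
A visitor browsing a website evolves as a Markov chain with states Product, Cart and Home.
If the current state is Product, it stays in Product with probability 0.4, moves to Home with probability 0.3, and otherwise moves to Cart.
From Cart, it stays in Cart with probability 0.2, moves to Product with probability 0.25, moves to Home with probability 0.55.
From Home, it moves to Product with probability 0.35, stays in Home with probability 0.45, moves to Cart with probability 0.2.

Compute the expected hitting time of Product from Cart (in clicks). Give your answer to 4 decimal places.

Let t(s) be the expected number of clicks to first reach Product from state s, with t(Product) = 0. Conditioning on the first click:
t(Cart) = 1 + 0.2·t(Cart) + 0.55·t(Home)
t(Home) = 1 + 0.2·t(Cart) + 0.45·t(Home)
Solving: t(Cart) = 3.3333, t(Home) = 3.0303.
Expected clicks from Cart to Product: 3.3333.

3.3333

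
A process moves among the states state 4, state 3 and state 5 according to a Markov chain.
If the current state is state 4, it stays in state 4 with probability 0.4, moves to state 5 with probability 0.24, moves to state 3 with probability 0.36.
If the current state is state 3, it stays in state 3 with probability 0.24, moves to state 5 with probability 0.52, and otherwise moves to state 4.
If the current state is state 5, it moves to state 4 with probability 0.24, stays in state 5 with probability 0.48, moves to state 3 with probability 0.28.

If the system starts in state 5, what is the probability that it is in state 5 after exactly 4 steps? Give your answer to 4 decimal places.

Propagate the distribution vector 4 steps from state 5.
After 0 steps: (0.0000, 0.0000, 1.0000)
After 1 step: (0.2400, 0.2800, 0.4800)
After 2 steps: (0.2784, 0.2880, 0.4336)
After 3 steps: (0.2845, 0.2908, 0.4247)
After 4 steps: (0.2855, 0.2911, 0.4233)
P(in state 5 after 4 steps) = 0.4233

0.4233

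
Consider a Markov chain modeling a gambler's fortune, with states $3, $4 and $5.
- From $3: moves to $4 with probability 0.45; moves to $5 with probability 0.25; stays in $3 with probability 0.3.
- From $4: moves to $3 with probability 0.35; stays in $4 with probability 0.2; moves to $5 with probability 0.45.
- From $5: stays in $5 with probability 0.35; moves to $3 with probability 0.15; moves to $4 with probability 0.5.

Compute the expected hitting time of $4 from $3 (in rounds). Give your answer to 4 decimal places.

2.1557

Let t(s) be the expected number of rounds to first reach $4 from state s, with t($4) = 0. Conditioning on the first round:
t($3) = 1 + 0.3·t($3) + 0.25·t($5)
t($5) = 1 + 0.15·t($3) + 0.35·t($5)
Solving: t($3) = 2.1557, t($5) = 2.0359.
Expected rounds from $3 to $4: 2.1557.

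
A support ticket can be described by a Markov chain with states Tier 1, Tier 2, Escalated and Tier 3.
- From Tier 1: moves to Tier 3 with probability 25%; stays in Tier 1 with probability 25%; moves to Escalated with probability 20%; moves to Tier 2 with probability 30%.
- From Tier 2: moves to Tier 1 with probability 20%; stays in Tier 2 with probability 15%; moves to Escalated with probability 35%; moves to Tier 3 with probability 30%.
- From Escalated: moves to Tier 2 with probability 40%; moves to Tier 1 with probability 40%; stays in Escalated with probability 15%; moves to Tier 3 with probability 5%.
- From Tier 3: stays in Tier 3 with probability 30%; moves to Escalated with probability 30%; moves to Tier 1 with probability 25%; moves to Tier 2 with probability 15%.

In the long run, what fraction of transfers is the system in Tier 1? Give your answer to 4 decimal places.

0.2745

Let the stationary distribution be π with π = πP and π_1 + π_2 + π_3 + π_4 = 1.
π_1 = 0.25·π_1 + 0.2·π_2 + 0.4·π_3 + 0.25·π_4
π_2 = 0.3·π_1 + 0.15·π_2 + 0.4·π_3 + 0.15·π_4
π_3 = 0.2·π_1 + 0.35·π_2 + 0.15·π_3 + 0.3·π_4
Solving with the normalization constraint gives π = (0.2745, 0.2532, 0.2480, 0.2243).
So the stationary probability of Tier 1 is 0.2745.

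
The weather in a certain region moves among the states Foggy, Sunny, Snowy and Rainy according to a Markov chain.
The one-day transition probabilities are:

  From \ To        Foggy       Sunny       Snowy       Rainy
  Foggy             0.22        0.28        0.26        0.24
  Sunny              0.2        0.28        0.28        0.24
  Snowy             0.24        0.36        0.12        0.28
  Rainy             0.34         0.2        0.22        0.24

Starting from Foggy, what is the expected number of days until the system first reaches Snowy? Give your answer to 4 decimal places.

3.9121

Let t(s) be the expected number of days to first reach Snowy from state s, with t(Snowy) = 0. Conditioning on the first day:
t(Foggy) = 1 + 0.22·t(Foggy) + 0.28·t(Sunny) + 0.24·t(Rainy)
t(Sunny) = 1 + 0.2·t(Foggy) + 0.28·t(Sunny) + 0.24·t(Rainy)
t(Rainy) = 1 + 0.34·t(Foggy) + 0.2·t(Sunny) + 0.24·t(Rainy)
Solving: t(Foggy) = 3.9121, t(Sunny) = 3.8339, t(Rainy) = 4.0749.
Expected days from Foggy to Snowy: 3.9121.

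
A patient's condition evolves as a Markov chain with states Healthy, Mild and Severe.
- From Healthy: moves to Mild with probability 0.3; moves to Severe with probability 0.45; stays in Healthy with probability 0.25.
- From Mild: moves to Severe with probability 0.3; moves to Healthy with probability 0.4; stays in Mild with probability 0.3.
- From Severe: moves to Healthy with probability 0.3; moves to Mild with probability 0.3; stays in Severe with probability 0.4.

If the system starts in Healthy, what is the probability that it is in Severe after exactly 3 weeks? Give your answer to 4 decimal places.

Propagate the distribution vector 3 weeks from Healthy.
After 0 weeks: (1.0000, 0.0000, 0.0000)
After 1 week: (0.2500, 0.3000, 0.4500)
After 2 weeks: (0.3175, 0.3000, 0.3825)
After 3 weeks: (0.3141, 0.3000, 0.3859)
P(in Severe after 3 weeks) = 0.3859

0.3859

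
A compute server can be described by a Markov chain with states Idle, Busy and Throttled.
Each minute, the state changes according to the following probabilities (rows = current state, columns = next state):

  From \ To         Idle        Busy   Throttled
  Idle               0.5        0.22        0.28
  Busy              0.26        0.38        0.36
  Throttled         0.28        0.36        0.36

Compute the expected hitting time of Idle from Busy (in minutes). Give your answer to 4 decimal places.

Let t(s) be the expected number of minutes to first reach Idle from state s, with t(Idle) = 0. Conditioning on the first minute:
t(Busy) = 1 + 0.38·t(Busy) + 0.36·t(Throttled)
t(Throttled) = 1 + 0.36·t(Busy) + 0.36·t(Throttled)
Solving: t(Busy) = 3.7425, t(Throttled) = 3.6677.
Expected minutes from Busy to Idle: 3.7425.

3.7425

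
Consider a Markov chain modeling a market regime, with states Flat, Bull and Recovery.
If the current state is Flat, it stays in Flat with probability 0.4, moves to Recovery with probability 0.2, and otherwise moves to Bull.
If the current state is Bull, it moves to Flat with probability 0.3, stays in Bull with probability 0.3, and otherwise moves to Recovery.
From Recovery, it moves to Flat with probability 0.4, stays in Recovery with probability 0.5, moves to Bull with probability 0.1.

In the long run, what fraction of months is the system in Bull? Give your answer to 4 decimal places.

0.2651

Let the stationary distribution be π with π = πP and π_1 + π_2 + π_3 = 1.
π_1 = 0.4·π_1 + 0.3·π_2 + 0.4·π_3
π_2 = 0.4·π_1 + 0.3·π_2 + 0.1·π_3
Solving with the normalization constraint gives π = (0.3735, 0.2651, 0.3614).
So the stationary probability of Bull is 0.2651.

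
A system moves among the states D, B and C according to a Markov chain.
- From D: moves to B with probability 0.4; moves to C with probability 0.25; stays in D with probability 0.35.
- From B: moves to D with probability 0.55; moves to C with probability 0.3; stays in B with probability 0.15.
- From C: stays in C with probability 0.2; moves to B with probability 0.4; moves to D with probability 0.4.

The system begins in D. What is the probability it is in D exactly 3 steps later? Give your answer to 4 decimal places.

Propagate the distribution vector 3 steps from D.
After 0 steps: (1.0000, 0.0000, 0.0000)
After 1 step: (0.3500, 0.4000, 0.2500)
After 2 steps: (0.4425, 0.3000, 0.2575)
After 3 steps: (0.4229, 0.3250, 0.2521)
P(in D after 3 steps) = 0.4229

0.4229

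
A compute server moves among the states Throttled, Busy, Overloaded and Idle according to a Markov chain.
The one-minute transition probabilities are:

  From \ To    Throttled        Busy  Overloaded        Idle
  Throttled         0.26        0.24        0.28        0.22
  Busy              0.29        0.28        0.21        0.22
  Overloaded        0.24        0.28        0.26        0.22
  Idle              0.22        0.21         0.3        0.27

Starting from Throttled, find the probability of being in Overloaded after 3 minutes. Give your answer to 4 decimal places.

0.2616

Propagate the distribution vector 3 minutes from Throttled.
After 0 minutes: (1.0000, 0.0000, 0.0000, 0.0000)
After 1 minute: (0.2600, 0.2400, 0.2800, 0.2200)
After 2 minutes: (0.2528, 0.2542, 0.2620, 0.2310)
After 3 minutes: (0.2531, 0.2537, 0.2616, 0.2316)
P(in Overloaded after 3 minutes) = 0.2616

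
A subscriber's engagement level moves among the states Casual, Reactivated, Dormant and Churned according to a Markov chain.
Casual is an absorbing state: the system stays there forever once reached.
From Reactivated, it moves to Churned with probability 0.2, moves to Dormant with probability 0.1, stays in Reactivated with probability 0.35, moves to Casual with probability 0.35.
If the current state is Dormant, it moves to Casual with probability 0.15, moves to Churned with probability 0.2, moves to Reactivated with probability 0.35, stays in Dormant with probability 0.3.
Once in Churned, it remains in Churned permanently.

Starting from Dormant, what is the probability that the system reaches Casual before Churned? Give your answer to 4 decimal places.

Let h(s) be the probability of absorption at Casual starting from transient state s. Then h(Casual) = 1 and h(Churned) = 0. By first-step analysis:
h(Reactivated) = 0.35·1 + 0.35·h(Reactivated) + 0.1·h(Dormant) + 0.2·0
h(Dormant) = 0.15·1 + 0.35·h(Reactivated) + 0.3·h(Dormant) + 0.2·0
Solving: h(Reactivated) = 0.6190, h(Dormant) = 0.5238.
Starting from Dormant, the probability is 0.5238.

0.5238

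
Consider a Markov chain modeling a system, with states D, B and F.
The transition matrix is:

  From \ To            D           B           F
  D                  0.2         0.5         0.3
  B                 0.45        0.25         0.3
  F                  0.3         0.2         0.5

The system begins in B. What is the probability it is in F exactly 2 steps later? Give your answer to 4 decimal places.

Sum over the intermediate state after 1 step:
P = P(B→D)·P(D→F) + P(B→B)·P(B→F) + P(B→F)·P(F→F)
  = 0.45×0.3 + 0.25×0.3 + 0.3×0.5
  = 0.1350 + 0.0750 + 0.1500 = 0.3600

0.3600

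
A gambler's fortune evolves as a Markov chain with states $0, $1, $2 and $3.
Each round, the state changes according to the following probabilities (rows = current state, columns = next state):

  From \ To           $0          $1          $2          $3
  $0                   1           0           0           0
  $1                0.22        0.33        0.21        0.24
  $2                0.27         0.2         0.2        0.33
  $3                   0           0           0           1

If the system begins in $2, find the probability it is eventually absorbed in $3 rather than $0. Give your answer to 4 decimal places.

Let h(s) be the probability of absorption at $3 starting from transient state s. Then h($3) = 1 and h($0) = 0. By first-step analysis:
h($1) = 0.22·0 + 0.33·h($1) + 0.21·h($2) + 0.24·1
h($2) = 0.27·0 + 0.2·h($1) + 0.2·h($2) + 0.33·1
Solving: h($1) = 0.5289, h($2) = 0.5447.
Starting from $2, the probability is 0.5447.

0.5447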